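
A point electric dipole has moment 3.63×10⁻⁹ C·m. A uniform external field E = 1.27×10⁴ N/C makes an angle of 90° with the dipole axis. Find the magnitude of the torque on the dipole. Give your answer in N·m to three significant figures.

τ ≈ 4.61×10⁻⁵ N·m

Torque on an electric dipole: τ = pE sinθ.
τ = (3.63×10⁻⁹)(1.27×10⁴)·sin90° = 4.610×10⁻⁵ N·m.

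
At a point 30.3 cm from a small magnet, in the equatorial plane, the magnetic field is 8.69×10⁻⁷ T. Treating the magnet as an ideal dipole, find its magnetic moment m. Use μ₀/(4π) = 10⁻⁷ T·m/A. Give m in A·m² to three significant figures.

In the equatorial plane B = (μ₀/4π)·m/r³, so m = Br³·4π/(μ₀).
m = (8.69×10⁻⁷)·(0.303)³ / (10⁻⁷) = 0.2417 A·m².

m ≈ 0.242 A·m²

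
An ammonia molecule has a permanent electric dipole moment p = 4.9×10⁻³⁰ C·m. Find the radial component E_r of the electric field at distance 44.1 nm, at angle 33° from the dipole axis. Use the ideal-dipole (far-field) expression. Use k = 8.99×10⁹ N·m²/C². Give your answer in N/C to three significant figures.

E_r ≈ 862 N/C

For a dipole, E_r = (2kp cosθ)/r³.
kp/r³ = (8.99×10⁹)(4.90×10⁻³⁰)/(4.41×10⁻⁸)³ = 513.6 N/C.
E_r = 2·513.6·cos33° = 861.5 N/C.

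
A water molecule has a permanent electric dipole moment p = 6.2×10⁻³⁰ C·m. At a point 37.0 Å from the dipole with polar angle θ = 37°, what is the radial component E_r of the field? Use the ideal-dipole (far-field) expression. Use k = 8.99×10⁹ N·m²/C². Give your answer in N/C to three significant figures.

E_r ≈ 1.76×10⁶ N/C

For a dipole, E_r = (2kp cosθ)/r³.
kp/r³ = (8.99×10⁹)(6.20×10⁻³⁰)/(3.70×10⁻⁹)³ = 1.100×10⁶ N/C.
E_r = 2·1.100×10⁶·cos37° = 1.758×10⁶ N/C.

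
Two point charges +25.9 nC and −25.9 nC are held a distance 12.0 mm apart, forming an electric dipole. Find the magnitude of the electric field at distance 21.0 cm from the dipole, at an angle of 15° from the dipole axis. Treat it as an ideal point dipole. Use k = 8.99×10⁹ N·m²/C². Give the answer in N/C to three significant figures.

E ≈ 588 N/C

Dipole moment p = qd = (2.59×10⁻⁸ C)(0.0120 m) = 3.108×10⁻¹⁰ C·m.
At angle θ the dipole field magnitude is E = (kp/r³)·√(1 + 3cos²θ).
kp/r³ = (8.99×10⁹)(3.108×10⁻¹⁰) / (0.210)³ = 301.7 N/C.
√(1 + 3cos²15°) = √(1 + 3·0.9330) = √3.7990 ≈ 1.9491.
E ≈ 301.7 × 1.949 = 588.1 N/C.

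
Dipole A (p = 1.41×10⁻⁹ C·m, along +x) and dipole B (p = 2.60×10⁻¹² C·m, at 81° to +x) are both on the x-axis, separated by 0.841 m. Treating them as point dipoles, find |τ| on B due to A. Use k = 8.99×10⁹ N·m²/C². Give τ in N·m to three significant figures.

The second dipole sits on the axis of the first, so the field there is axial: E₁ = 2kp₁/r³ along +x.
E₁ = 2(8.99×10⁹)(1.41×10⁻⁹)/(0.841)³ = 42.62 N/C.
Torque on the second dipole: τ = p₂ E₁ sinθ.
τ = (2.60×10⁻¹²)(42.62)·sin81° = 1.094×10⁻¹⁰ N·m.

τ ≈ 1.09×10⁻¹⁰ N·m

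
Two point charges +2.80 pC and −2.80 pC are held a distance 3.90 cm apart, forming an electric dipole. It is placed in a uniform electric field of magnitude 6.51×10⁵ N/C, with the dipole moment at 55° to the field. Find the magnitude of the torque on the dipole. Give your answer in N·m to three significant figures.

τ ≈ 5.82×10⁻⁸ N·m

Dipole moment p = qd = (2.80×10⁻¹² C)(0.0390 m) = 1.092×10⁻¹³ C·m.
Torque on an electric dipole: τ = pE sinθ.
τ = (1.092×10⁻¹³)(6.51×10⁵)·sin55° = 5.823×10⁻⁸ N·m.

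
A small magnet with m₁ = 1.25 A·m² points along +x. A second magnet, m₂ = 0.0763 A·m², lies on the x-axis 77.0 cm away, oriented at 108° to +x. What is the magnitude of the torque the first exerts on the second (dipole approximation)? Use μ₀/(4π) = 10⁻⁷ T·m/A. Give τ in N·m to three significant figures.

Dipole B is on the axis of dipole A, so B₁ there is axial: B₁ = (μ₀/4π)·2m₁/r³ along +x.
B₁ = 2(10⁻⁷)(1.25)/(0.770)³ = 5.476×10⁻⁷ T.
τ = m₂ B₁ sinθ.
τ = (0.0763)(5.476×10⁻⁷)·sin108° = 3.974×10⁻⁸ N·m.

τ ≈ 3.97×10⁻⁸ N·m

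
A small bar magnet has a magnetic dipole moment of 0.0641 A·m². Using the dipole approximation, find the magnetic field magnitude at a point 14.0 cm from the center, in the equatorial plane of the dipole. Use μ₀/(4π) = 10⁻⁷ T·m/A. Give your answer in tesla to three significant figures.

In the equatorial plane B = (μ₀/4π)·m/r³ (half the axial value).
B = (10⁻⁷)·(0.0641) / (0.140)³ = 2.336×10⁻⁶ T.

B ≈ 2.34×10⁻⁶ T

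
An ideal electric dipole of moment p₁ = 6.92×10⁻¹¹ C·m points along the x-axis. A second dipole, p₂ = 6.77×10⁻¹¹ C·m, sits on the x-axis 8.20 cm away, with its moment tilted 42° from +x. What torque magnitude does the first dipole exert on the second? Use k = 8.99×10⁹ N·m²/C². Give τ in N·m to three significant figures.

τ ≈ 1.02×10⁻⁷ N·m

The second dipole sits on the axis of the first, so the field there is axial: E₁ = 2kp₁/r³ along +x.
E₁ = 2(8.99×10⁹)(6.92×10⁻¹¹)/(0.0820)³ = 2257 N/C.
Torque on the second dipole: τ = p₂ E₁ sinθ.
τ = (6.77×10⁻¹¹)(2257)·sin42° = 1.022×10⁻⁷ N·m.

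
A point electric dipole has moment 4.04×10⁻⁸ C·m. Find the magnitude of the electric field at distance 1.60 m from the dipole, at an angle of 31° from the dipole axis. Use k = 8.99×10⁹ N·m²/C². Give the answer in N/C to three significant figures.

E ≈ 159 N/C

At angle θ the dipole field magnitude is E = (kp/r³)·√(1 + 3cos²θ).
kp/r³ = (8.99×10⁹)(4.04×10⁻⁸) / (1.60)³ = 88.67 N/C.
√(1 + 3cos²31°) = √(1 + 3·0.7347) = √3.2042 ≈ 1.7900.
E ≈ 88.67 × 1.790 = 158.7 N/C.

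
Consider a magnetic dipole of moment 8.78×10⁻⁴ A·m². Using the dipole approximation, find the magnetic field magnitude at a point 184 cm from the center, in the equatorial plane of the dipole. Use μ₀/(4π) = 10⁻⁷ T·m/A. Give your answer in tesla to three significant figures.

In the equatorial plane B = (μ₀/4π)·m/r³ (half the axial value).
B = (10⁻⁷)·(8.78×10⁻⁴) / (1.84)³ = 1.409×10⁻¹¹ T.

B ≈ 1.41×10⁻¹¹ T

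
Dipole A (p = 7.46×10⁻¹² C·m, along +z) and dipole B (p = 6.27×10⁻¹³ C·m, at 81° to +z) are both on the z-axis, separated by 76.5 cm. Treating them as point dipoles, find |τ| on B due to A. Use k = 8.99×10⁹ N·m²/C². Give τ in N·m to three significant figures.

The second dipole sits on the axis of the first, so the field there is axial: E₁ = 2kp₁/r³ along +z.
E₁ = 2(8.99×10⁹)(7.46×10⁻¹²)/(0.765)³ = 0.2996 N/C.
Torque on the second dipole: τ = p₂ E₁ sinθ.
τ = (6.27×10⁻¹³)(0.2996)·sin81° = 1.855×10⁻¹³ N·m.

τ ≈ 1.86×10⁻¹³ N·m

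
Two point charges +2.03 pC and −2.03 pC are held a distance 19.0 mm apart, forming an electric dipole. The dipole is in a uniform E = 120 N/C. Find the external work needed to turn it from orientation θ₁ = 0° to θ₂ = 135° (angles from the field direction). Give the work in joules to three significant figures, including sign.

Dipole moment p = qd = (2.03×10⁻¹² C)(0.0190 m) = 3.857×10⁻¹⁴ C·m.
W_ext = ΔU = U(θ₂) − U(θ₁) = −pE cosθ₂ − (−pE cosθ₁) = pE(cosθ₁ − cosθ₂).
W = (3.857×10⁻¹⁴)(120)·(cos0° − cos135°) = (4.628×10⁻¹²)·(+1.7071) = 7.901×10⁻¹² J.

W ≈ 7.90×10⁻¹² J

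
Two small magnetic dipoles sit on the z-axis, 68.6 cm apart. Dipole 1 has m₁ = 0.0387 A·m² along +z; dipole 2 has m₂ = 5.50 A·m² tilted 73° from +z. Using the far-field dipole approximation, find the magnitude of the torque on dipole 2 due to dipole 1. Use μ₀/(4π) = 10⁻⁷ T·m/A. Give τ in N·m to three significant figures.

Dipole B is on the axis of dipole A, so B₁ there is axial: B₁ = (μ₀/4π)·2m₁/r³ along +z.
B₁ = 2(10⁻⁷)(0.0387)/(0.686)³ = 2.398×10⁻⁸ T.
τ = m₂ B₁ sinθ.
τ = (5.50)(2.398×10⁻⁸)·sin73° = 1.261×10⁻⁷ N·m.

τ ≈ 1.26×10⁻⁷ N·m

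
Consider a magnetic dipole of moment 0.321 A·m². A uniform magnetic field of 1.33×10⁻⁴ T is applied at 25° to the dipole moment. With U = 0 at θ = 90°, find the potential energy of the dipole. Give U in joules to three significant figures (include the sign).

U = −m·B = −mB cosθ.
U = −(0.321)(1.33×10⁻⁴)·cos25° = -3.869×10⁻⁵ J.

U ≈ -3.87×10⁻⁵ J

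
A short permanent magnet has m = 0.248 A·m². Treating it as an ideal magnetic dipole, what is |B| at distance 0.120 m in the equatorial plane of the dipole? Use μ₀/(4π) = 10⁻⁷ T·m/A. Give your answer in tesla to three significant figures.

In the equatorial plane B = (μ₀/4π)·m/r³ (half the axial value).
B = (10⁻⁷)·(0.248) / (0.120)³ = 1.435×10⁻⁵ T.

B ≈ 1.44×10⁻⁵ T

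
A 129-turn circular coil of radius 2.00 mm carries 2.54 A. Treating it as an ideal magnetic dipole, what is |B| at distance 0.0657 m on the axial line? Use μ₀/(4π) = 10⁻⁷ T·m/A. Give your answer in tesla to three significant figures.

B ≈ 2.90×10⁻⁶ T

m = NIA = NIπa² = 129·(2.54)·π·(0.00200)² = 0.004117 A·m².
On axis B = (μ₀/4π)·2m/r³.
B = 2·(10⁻⁷)·(0.004117) / (0.0657)³ = 2.903×10⁻⁶ T.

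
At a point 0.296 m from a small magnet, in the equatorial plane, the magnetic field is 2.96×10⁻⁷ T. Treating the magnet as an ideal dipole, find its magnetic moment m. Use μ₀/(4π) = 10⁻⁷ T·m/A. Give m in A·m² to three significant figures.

In the equatorial plane B = (μ₀/4π)·m/r³, so m = Br³·4π/(μ₀).
m = (2.96×10⁻⁷)·(0.296)³ / (10⁻⁷) = 0.07677 A·m².

m ≈ 0.0768 A·m²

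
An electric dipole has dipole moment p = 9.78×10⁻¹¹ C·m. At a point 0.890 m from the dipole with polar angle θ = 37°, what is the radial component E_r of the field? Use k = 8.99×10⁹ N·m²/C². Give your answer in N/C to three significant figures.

For a dipole, E_r = (2kp cosθ)/r³.
kp/r³ = (8.99×10⁹)(9.78×10⁻¹¹)/(0.890)³ = 1.247 N/C.
E_r = 2·1.247·cos37° = 1.992 N/C.

E_r ≈ 1.99 N/C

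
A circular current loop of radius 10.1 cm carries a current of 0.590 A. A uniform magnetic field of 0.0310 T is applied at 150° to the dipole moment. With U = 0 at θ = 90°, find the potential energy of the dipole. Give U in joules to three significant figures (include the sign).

Magnetic moment m = IA = Iπa² = (0.590)·π·(0.101)² = 0.01891 A·m².
U = −m·B = −mB cosθ.
U = −(0.01891)(0.0310)·cos150° = 5.077×10⁻⁴ J.

U ≈ 5.08×10⁻⁴ J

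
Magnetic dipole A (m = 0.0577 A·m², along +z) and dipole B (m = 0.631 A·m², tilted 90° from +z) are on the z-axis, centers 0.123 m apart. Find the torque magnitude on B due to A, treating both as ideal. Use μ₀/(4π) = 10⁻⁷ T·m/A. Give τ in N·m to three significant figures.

τ ≈ 3.91×10⁻⁶ N·m

Dipole B is on the axis of dipole A, so B₁ there is axial: B₁ = (μ₀/4π)·2m₁/r³ along +z.
B₁ = 2(10⁻⁷)(0.0577)/(0.123)³ = 6.201×10⁻⁶ T.
τ = m₂ B₁ sinθ.
τ = (0.631)(6.201×10⁻⁶)·sin90° = 3.913×10⁻⁶ N·m.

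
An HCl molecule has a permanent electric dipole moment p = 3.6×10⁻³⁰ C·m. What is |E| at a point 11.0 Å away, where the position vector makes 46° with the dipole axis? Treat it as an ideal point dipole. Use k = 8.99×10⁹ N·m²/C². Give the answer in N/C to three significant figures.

At angle θ the dipole field magnitude is E = (kp/r³)·√(1 + 3cos²θ).
kp/r³ = (8.99×10⁹)(3.60×10⁻³⁰) / (1.10×10⁻⁹)³ = 2.432×10⁷ N/C.
√(1 + 3cos²46°) = √(1 + 3·0.4826) = √2.4477 ≈ 1.5645.
E ≈ 2.432×10⁷ × 1.564 = 3.804×10⁷ N/C.

E ≈ 3.80×10⁷ N/C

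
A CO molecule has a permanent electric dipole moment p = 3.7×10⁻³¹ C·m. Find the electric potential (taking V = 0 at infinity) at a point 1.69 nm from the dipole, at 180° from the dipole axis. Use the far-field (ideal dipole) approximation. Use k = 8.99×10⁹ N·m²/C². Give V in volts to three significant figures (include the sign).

The dipole potential is V = kp cosθ / r².
V = (8.99×10⁹)(3.70×10⁻³¹)·cos180° / (1.69×10⁻⁹)² = -0.001165 V.

V ≈ -0.00116 V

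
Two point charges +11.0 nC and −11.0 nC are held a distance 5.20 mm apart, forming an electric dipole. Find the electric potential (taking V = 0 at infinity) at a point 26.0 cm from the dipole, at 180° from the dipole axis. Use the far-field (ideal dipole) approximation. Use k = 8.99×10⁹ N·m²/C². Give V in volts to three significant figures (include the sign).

Dipole moment p = qd = (1.10×10⁻⁸ C)(0.00520 m) = 5.72×10⁻¹¹ C·m.
The dipole potential is V = kp cosθ / r².
V = (8.99×10⁹)(5.72×10⁻¹¹)·cos180° / (0.260)² = -7.607 V.

V ≈ -7.61 V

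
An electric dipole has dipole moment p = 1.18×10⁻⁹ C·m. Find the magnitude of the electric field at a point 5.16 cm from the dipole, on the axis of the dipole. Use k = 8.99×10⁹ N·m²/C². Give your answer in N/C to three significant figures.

On the dipole axis E = 2kp/r³.
E = 2·(8.99×10⁹)(1.18×10⁻⁹) / (0.0516)³ = 1.544×10⁵ N/C.

E ≈ 1.54×10⁵ N/C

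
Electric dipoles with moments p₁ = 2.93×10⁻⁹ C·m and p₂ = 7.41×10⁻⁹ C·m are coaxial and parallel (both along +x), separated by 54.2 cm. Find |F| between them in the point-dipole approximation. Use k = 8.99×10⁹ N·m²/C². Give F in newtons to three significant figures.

F ≈ 1.36×10⁻⁵ N

On-axis field of dipole 1 at distance r: E = 2kp₁/r³. Force on dipole 2 is F = p₂·dE/dr (gradient along axis).
dE/dr = −6kp₁/r⁴, so |F| = 6kp₁p₂/r⁴ (attractive for aligned moments).
F = 6(8.99×10⁹)(2.93×10⁻⁹)(7.41×10⁻⁹)/(0.542)⁴ = 1.357×10⁻⁵ N.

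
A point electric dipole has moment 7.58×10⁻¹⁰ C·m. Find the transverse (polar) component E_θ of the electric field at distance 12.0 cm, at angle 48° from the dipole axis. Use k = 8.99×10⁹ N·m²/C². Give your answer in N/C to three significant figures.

E_θ ≈ 2930 N/C

For a dipole, E_θ = (kp sinθ)/r³.
kp/r³ = (8.99×10⁹)(7.58×10⁻¹⁰)/(0.120)³ = 3944 N/C.
E_θ = 3944·sin48° = 2931 N/C.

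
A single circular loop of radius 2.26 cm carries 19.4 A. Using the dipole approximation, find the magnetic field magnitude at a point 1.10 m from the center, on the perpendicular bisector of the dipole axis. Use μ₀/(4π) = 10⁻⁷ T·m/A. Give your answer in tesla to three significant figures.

Magnetic moment m = IA = Iπa² = (19.4)·π·(0.0226)² = 0.03113 A·m².
In the equatorial plane B = (μ₀/4π)·m/r³ (half the axial value).
B = (10⁻⁷)·(0.03113) / (1.10)³ = 2.339×10⁻⁹ T.

B ≈ 2.34×10⁻⁹ T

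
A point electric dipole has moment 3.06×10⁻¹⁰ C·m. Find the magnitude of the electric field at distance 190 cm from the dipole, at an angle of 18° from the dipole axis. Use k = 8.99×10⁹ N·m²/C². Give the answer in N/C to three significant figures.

At angle θ the dipole field magnitude is E = (kp/r³)·√(1 + 3cos²θ).
kp/r³ = (8.99×10⁹)(3.06×10⁻¹⁰) / (1.90)³ = 0.4011 N/C.
√(1 + 3cos²18°) = √(1 + 3·0.9045) = √3.7135 ≈ 1.9271.
E ≈ 0.4011 × 1.927 = 0.7729 N/C.

E ≈ 0.773 N/C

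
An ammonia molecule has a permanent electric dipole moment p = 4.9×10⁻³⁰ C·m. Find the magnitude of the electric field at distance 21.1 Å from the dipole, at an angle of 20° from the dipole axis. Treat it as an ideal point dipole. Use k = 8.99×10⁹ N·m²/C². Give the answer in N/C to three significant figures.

At angle θ the dipole field magnitude is E = (kp/r³)·√(1 + 3cos²θ).
kp/r³ = (8.99×10⁹)(4.90×10⁻³⁰) / (2.11×10⁻⁹)³ = 4.689×10⁶ N/C.
√(1 + 3cos²20°) = √(1 + 3·0.8830) = √3.6491 ≈ 1.9103.
E ≈ 4.689×10⁶ × 1.910 = 8.958×10⁶ N/C.

E ≈ 8.96×10⁶ N/C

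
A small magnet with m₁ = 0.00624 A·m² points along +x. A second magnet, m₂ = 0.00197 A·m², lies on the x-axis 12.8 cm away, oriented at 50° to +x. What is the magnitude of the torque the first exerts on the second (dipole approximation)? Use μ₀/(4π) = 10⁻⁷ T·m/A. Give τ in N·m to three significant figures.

Dipole B is on the axis of dipole A, so B₁ there is axial: B₁ = (μ₀/4π)·2m₁/r³ along +x.
B₁ = 2(10⁻⁷)(0.00624)/(0.128)³ = 5.951×10⁻⁷ T.
τ = m₂ B₁ sinθ.
τ = (0.00197)(5.951×10⁻⁷)·sin50° = 8.981×10⁻¹⁰ N·m.

τ ≈ 8.98×10⁻¹⁰ N·m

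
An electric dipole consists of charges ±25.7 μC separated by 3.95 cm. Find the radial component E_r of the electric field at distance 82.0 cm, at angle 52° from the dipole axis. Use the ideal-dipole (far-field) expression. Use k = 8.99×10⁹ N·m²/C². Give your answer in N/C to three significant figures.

Dipole moment p = qd = (2.57×10⁻⁵ C)(0.0395 m) = 1.015×10⁻⁶ C·m.
For a dipole, E_r = (2kp cosθ)/r³.
kp/r³ = (8.99×10⁹)(1.015×10⁻⁶)/(0.820)³ = 1.655×10⁴ N/C.
E_r = 2·1.655×10⁴·cos52° = 2.038×10⁴ N/C.

E_r ≈ 2.04×10⁴ N/C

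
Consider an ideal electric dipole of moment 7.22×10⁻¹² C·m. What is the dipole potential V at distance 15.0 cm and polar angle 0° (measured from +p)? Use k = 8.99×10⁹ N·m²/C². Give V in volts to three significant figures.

V ≈ 2.88 V

The dipole potential is V = kp cosθ / r².
V = (8.99×10⁹)(7.22×10⁻¹²)·cos0° / (0.150)² = 2.885 V.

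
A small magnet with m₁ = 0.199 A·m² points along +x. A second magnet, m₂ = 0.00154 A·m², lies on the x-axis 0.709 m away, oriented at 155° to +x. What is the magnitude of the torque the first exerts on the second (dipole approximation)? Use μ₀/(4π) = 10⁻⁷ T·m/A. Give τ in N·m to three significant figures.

τ ≈ 7.27×10⁻¹¹ N·m

Dipole B is on the axis of dipole A, so B₁ there is axial: B₁ = (μ₀/4π)·2m₁/r³ along +x.
B₁ = 2(10⁻⁷)(0.199)/(0.709)³ = 1.117×10⁻⁷ T.
τ = m₂ B₁ sinθ.
τ = (0.00154)(1.117×10⁻⁷)·sin155° = 7.268×10⁻¹¹ N·m.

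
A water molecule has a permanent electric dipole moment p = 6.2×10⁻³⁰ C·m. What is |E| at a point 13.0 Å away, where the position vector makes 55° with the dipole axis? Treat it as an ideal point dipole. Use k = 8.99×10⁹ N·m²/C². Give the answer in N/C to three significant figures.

At angle θ the dipole field magnitude is E = (kp/r³)·√(1 + 3cos²θ).
kp/r³ = (8.99×10⁹)(6.20×10⁻³⁰) / (1.30×10⁻⁹)³ = 2.537×10⁷ N/C.
√(1 + 3cos²55°) = √(1 + 3·0.3290) = √1.9870 ≈ 1.4096.
E ≈ 2.537×10⁷ × 1.410 = 3.576×10⁷ N/C.

E ≈ 3.58×10⁷ N/C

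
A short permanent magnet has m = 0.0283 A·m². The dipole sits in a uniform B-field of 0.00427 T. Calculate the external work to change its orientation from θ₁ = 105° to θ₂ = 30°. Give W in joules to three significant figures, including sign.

W_ext = ΔU = −mB cosθ₂ + mB cosθ₁ = mB(cosθ₁ − cosθ₂).
W = (0.0283)(0.00427)·(cos105° − cos30°) = (1.208×10⁻⁴)·(-1.1248) = -1.359×10⁻⁴ J.

W ≈ -1.36×10⁻⁴ J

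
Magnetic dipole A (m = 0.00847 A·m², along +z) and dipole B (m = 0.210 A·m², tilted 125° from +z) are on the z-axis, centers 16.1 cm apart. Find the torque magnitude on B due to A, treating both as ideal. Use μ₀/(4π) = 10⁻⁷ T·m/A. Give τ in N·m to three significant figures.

Dipole B is on the axis of dipole A, so B₁ there is axial: B₁ = (μ₀/4π)·2m₁/r³ along +z.
B₁ = 2(10⁻⁷)(0.00847)/(0.161)³ = 4.059×10⁻⁷ T.
τ = m₂ B₁ sinθ.
τ = (0.210)(4.059×10⁻⁷)·sin125° = 6.983×10⁻⁸ N·m.

τ ≈ 6.98×10⁻⁸ N·m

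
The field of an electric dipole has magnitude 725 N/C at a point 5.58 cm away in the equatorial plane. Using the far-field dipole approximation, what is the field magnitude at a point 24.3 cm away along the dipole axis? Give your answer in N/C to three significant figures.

Dipole fields scale as 1/r³ in the far field.
The axial field is twice the equatorial field at the same r, so the geometry factor is 2/1.
E₂ = E₁ · (2/1) · (r₁/r₂)³ = 725 · 2 · (5.58/24.3)³.
(r₁/r₂)³ = (0.2296)³ = 0.01211.
E₂ ≈ 17.56 N/C.

E ≈ 17.6 N/C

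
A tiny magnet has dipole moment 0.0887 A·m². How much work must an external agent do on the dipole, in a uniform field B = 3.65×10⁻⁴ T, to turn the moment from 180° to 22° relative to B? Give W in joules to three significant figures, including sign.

W_ext = ΔU = −mB cosθ₂ + mB cosθ₁ = mB(cosθ₁ − cosθ₂).
W = (0.0887)(3.65×10⁻⁴)·(cos180° − cos22°) = (3.238×10⁻⁵)·(-1.9272) = -6.239×10⁻⁵ J.

W ≈ -6.24×10⁻⁵ J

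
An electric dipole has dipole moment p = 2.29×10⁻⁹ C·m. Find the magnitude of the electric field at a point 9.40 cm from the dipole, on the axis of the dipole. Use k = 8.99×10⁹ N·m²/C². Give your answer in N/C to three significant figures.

E ≈ 4.96×10⁴ N/C

On the dipole axis E = 2kp/r³.
E = 2·(8.99×10⁹)(2.29×10⁻⁹) / (0.0940)³ = 4.957×10⁴ N/C.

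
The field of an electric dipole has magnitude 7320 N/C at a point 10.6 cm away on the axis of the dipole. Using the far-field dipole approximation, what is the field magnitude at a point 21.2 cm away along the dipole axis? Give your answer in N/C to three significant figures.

E ≈ 915 N/C

Dipole fields scale as 1/r³ in the far field; the geometry is the same at both points.
E₂ = E₁ · (r₁/r₂)³ = 7320 · (10.6/21.2)³.
(r₁/r₂)³ = (0.5)³ = 0.125.
E₂ ≈ 915.0 N/C.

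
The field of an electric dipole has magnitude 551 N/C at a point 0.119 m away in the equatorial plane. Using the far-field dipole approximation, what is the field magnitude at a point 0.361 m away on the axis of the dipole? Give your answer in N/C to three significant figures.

Dipole fields scale as 1/r³ in the far field.
The axial field is twice the equatorial field at the same r, so the geometry factor is 2/1.
E₂ = E₁ · (2/1) · (r₁/r₂)³ = 551 · 2 · (0.119/0.361)³.
(r₁/r₂)³ = (0.3296)³ = 0.03582.
E₂ ≈ 39.47 N/C.

E ≈ 39.5 N/C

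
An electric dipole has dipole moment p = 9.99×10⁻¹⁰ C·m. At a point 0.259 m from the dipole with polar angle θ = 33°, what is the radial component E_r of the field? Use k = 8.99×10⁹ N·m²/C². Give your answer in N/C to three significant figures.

For a dipole, E_r = (2kp cosθ)/r³.
kp/r³ = (8.99×10⁹)(9.99×10⁻¹⁰)/(0.259)³ = 516.9 N/C.
E_r = 2·516.9·cos33° = 867.1 N/C.

E_r ≈ 867 N/C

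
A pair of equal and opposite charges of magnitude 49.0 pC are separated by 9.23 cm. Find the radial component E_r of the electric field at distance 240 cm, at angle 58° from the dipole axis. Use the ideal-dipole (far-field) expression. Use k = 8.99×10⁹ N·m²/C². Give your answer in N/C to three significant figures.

Dipole moment p = qd = (4.90×10⁻¹¹ C)(0.0923 m) = 4.523×10⁻¹² C·m.
For a dipole, E_r = (2kp cosθ)/r³.
kp/r³ = (8.99×10⁹)(4.523×10⁻¹²)/(2.40)³ = 0.002941 N/C.
E_r = 2·0.002941·cos58° = 0.003117 N/C.

E_r ≈ 0.00312 N/C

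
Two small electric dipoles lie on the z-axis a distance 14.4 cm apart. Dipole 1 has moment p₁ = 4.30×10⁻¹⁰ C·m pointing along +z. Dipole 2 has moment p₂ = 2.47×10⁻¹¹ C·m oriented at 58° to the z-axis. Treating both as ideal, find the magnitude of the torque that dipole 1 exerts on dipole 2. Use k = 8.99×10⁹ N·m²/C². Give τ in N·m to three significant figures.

τ ≈ 5.42×10⁻⁸ N·m

The second dipole sits on the axis of the first, so the field there is axial: E₁ = 2kp₁/r³ along +z.
E₁ = 2(8.99×10⁹)(4.30×10⁻¹⁰)/(0.144)³ = 2589 N/C.
Torque on the second dipole: τ = p₂ E₁ sinθ.
τ = (2.47×10⁻¹¹)(2589)·sin58° = 5.424×10⁻⁸ N·m.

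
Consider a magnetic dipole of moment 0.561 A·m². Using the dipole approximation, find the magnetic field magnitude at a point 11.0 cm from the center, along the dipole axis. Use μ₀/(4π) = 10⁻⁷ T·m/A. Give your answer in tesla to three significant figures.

B ≈ 8.43×10⁻⁵ T

On axis B = (μ₀/4π)·2m/r³.
B = 2·(10⁻⁷)·(0.561) / (0.110)³ = 8.430×10⁻⁵ T.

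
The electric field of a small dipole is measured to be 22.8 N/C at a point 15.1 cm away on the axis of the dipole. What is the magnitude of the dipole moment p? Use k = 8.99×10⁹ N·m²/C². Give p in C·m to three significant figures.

On axis E = 2kp/r³, so p = Er³/(2k).
p = (22.8)·(0.151)³ / (2·8.99×10⁹) = 4.366×10⁻¹² C·m.

p ≈ 4.37×10⁻¹² C·m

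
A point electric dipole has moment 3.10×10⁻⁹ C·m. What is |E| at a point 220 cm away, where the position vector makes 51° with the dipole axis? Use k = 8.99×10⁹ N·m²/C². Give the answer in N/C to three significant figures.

At angle θ the dipole field magnitude is E = (kp/r³)·√(1 + 3cos²θ).
kp/r³ = (8.99×10⁹)(3.10×10⁻⁹) / (2.20)³ = 2.617 N/C.
√(1 + 3cos²51°) = √(1 + 3·0.3960) = √2.1881 ≈ 1.4792.
E ≈ 2.617 × 1.479 = 3.872 N/C.

E ≈ 3.87 N/C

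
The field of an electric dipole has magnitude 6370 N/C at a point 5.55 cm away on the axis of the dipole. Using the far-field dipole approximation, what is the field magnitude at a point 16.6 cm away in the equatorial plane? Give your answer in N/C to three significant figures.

E ≈ 119 N/C

Dipole fields scale as 1/r³ in the far field.
The axial field is twice the equatorial field at the same r, so the geometry factor is 1/2.
E₂ = E₁ · (1/2) · (r₁/r₂)³ = 6370 · 0.5 · (5.55/16.6)³.
(r₁/r₂)³ = (0.3343)³ = 0.03737.
E₂ ≈ 119.0 N/C.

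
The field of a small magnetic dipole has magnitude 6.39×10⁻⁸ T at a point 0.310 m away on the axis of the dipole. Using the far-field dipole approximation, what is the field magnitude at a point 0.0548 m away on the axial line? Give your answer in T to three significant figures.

Dipole fields scale as 1/r³ in the far field; the geometry is the same at both points.
B₂ = B₁ · (r₁/r₂)³ = 6.39×10⁻⁸ · (0.310/0.0548)³.
(r₁/r₂)³ = (5.657)³ = 181.
B₂ ≈ 1.157×10⁻⁵ T.

B ≈ 1.16×10⁻⁵ T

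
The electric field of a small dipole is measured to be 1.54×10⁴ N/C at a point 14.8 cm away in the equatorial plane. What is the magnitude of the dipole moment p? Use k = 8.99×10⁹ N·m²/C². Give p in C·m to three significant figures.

In the equatorial plane E = kp/r³, so p = Er³/(k).
p = (1.54×10⁴)·(0.148)³ / (8.99×10⁹) = 5.553×10⁻⁹ C·m.

p ≈ 5.55×10⁻⁹ C·m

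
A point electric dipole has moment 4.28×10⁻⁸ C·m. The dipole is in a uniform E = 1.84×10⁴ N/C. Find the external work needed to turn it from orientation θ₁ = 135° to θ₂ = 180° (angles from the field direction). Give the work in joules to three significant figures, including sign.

W_ext = ΔU = U(θ₂) − U(θ₁) = −pE cosθ₂ − (−pE cosθ₁) = pE(cosθ₁ − cosθ₂).
W = (4.28×10⁻⁸)(1.84×10⁴)·(cos135° − cos180°) = (7.875×10⁻⁴)·(+0.2929) = 2.307×10⁻⁴ J.

W ≈ 2.31×10⁻⁴ J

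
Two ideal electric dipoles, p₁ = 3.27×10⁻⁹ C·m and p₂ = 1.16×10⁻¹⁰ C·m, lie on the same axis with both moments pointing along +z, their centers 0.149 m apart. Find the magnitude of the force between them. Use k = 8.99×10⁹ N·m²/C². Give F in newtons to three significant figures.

On-axis field of dipole 1 at distance r: E = 2kp₁/r³. Force on dipole 2 is F = p₂·dE/dr (gradient along axis).
dE/dr = −6kp₁/r⁴, so |F| = 6kp₁p₂/r⁴ (attractive for aligned moments).
F = 6(8.99×10⁹)(3.27×10⁻⁹)(1.16×10⁻¹⁰)/(0.149)⁴ = 4.151×10⁻⁵ N.

F ≈ 4.15×10⁻⁵ N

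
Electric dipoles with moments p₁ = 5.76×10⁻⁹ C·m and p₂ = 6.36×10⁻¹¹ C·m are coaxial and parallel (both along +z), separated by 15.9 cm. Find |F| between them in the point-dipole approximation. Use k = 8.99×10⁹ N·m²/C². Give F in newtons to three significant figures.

On-axis field of dipole 1 at distance r: E = 2kp₁/r³. Force on dipole 2 is F = p₂·dE/dr (gradient along axis).
dE/dr = −6kp₁/r⁴, so |F| = 6kp₁p₂/r⁴ (attractive for aligned moments).
F = 6(8.99×10⁹)(5.76×10⁻⁹)(6.36×10⁻¹¹)/(0.159)⁴ = 3.092×10⁻⁵ N.

F ≈ 3.09×10⁻⁵ N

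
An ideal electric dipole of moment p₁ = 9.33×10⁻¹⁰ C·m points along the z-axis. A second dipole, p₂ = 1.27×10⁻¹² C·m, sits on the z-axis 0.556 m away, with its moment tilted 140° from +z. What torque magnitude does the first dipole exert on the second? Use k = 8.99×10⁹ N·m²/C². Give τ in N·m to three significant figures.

τ ≈ 7.97×10⁻¹¹ N·m

The second dipole sits on the axis of the first, so the field there is axial: E₁ = 2kp₁/r³ along +z.
E₁ = 2(8.99×10⁹)(9.33×10⁻¹⁰)/(0.556)³ = 97.60 N/C.
Torque on the second dipole: τ = p₂ E₁ sinθ.
τ = (1.27×10⁻¹²)(97.60)·sin140° = 7.967×10⁻¹¹ N·m.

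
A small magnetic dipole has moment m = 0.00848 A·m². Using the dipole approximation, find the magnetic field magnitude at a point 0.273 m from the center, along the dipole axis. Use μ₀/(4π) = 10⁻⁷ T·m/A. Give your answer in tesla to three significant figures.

On axis B = (μ₀/4π)·2m/r³.
B = 2·(10⁻⁷)·(0.00848) / (0.273)³ = 8.336×10⁻⁸ T.

B ≈ 8.34×10⁻⁸ T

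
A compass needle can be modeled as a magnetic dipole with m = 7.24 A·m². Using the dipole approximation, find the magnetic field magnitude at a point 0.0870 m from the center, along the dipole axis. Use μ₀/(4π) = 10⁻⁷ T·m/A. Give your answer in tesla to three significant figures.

On axis B = (μ₀/4π)·2m/r³.
B = 2·(10⁻⁷)·(7.24) / (0.0870)³ = 0.002199 T.

B ≈ 0.00220 T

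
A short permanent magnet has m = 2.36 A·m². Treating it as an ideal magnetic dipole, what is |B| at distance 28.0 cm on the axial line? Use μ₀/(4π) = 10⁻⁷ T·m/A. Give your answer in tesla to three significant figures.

B ≈ 2.15×10⁻⁵ T

On axis B = (μ₀/4π)·2m/r³.
B = 2·(10⁻⁷)·(2.36) / (0.280)³ = 2.150×10⁻⁵ T.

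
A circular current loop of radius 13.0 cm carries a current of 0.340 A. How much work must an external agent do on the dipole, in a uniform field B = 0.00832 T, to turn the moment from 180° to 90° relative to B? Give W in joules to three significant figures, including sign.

Magnetic moment m = IA = Iπa² = (0.340)·π·(0.130)² = 0.01805 A·m².
W_ext = ΔU = −mB cosθ₂ + mB cosθ₁ = mB(cosθ₁ − cosθ₂).
W = (0.01805)(0.00832)·(cos180° − cos90°) = (1.502×10⁻⁴)·(-1.0000) = -1.502×10⁻⁴ J.

W ≈ -1.50×10⁻⁴ J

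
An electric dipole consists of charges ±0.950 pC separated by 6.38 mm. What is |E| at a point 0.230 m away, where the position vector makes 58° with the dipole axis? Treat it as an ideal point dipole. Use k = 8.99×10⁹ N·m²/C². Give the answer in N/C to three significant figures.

Dipole moment p = qd = (9.50×10⁻¹³ C)(0.00638 m) = 6.061×10⁻¹⁵ C·m.
At angle θ the dipole field magnitude is E = (kp/r³)·√(1 + 3cos²θ).
kp/r³ = (8.99×10⁹)(6.061×10⁻¹⁵) / (0.230)³ = 0.004478 N/C.
√(1 + 3cos²58°) = √(1 + 3·0.2808) = √1.8424 ≈ 1.3574.
E ≈ 0.004478 × 1.357 = 0.006079 N/C.

E ≈ 0.00608 N/C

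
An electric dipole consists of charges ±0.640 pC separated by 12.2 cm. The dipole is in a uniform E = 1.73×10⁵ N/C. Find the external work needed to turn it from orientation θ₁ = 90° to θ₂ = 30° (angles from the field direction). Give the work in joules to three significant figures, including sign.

Dipole moment p = qd = (6.40×10⁻¹³ C)(0.122 m) = 7.808×10⁻¹⁴ C·m.
W_ext = ΔU = U(θ₂) − U(θ₁) = −pE cosθ₂ − (−pE cosθ₁) = pE(cosθ₁ − cosθ₂).
W = (7.808×10⁻¹⁴)(1.73×10⁵)·(cos90° − cos30°) = (1.351×10⁻⁸)·(-0.8660) = -1.170×10⁻⁸ J.

W ≈ -1.17×10⁻⁸ J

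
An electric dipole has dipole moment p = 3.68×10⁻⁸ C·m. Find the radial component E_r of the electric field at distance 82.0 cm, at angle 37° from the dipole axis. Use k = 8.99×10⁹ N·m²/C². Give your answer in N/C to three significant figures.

For a dipole, E_r = (2kp cosθ)/r³.
kp/r³ = (8.99×10⁹)(3.68×10⁻⁸)/(0.820)³ = 600.0 N/C.
E_r = 2·600.0·cos37° = 958.4 N/C.

E_r ≈ 958 N/C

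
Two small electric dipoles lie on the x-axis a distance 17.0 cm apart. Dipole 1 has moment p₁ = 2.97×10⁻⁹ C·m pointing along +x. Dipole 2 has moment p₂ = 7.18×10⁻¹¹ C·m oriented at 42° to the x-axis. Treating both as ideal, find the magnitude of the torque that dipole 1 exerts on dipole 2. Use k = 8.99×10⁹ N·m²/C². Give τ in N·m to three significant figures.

τ ≈ 5.22×10⁻⁷ N·m

The second dipole sits on the axis of the first, so the field there is axial: E₁ = 2kp₁/r³ along +x.
E₁ = 2(8.99×10⁹)(2.97×10⁻⁹)/(0.170)³ = 1.087×10⁴ N/C.
Torque on the second dipole: τ = p₂ E₁ sinθ.
τ = (7.18×10⁻¹¹)(1.087×10⁴)·sin42° = 5.222×10⁻⁷ N·m.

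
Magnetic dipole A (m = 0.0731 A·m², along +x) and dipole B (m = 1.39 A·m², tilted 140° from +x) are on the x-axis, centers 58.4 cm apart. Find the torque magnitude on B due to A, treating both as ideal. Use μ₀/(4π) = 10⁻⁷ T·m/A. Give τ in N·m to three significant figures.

τ ≈ 6.56×10⁻⁸ N·m

Dipole B is on the axis of dipole A, so B₁ there is axial: B₁ = (μ₀/4π)·2m₁/r³ along +x.
B₁ = 2(10⁻⁷)(0.0731)/(0.584)³ = 7.340×10⁻⁸ T.
τ = m₂ B₁ sinθ.
τ = (1.39)(7.340×10⁻⁸)·sin140° = 6.558×10⁻⁸ N·m.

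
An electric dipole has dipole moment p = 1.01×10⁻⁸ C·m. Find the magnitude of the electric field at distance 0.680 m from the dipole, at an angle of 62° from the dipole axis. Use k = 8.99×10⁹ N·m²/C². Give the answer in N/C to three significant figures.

At angle θ the dipole field magnitude is E = (kp/r³)·√(1 + 3cos²θ).
kp/r³ = (8.99×10⁹)(1.01×10⁻⁸) / (0.680)³ = 288.8 N/C.
√(1 + 3cos²62°) = √(1 + 3·0.2204) = √1.6612 ≈ 1.2889.
E ≈ 288.8 × 1.289 = 372.2 N/C.

E ≈ 372 N/C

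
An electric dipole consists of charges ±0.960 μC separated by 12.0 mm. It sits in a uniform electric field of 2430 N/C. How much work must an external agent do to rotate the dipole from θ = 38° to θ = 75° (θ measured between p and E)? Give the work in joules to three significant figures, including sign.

Dipole moment p = qd = (9.60×10⁻⁷ C)(0.0120 m) = 1.152×10⁻⁸ C·m.
W_ext = ΔU = U(θ₂) − U(θ₁) = −pE cosθ₂ − (−pE cosθ₁) = pE(cosθ₁ − cosθ₂).
W = (1.152×10⁻⁸)(2430)·(cos38° − cos75°) = (2.799×10⁻⁵)·(+0.5292) = 1.481×10⁻⁵ J.

W ≈ 1.48×10⁻⁵ J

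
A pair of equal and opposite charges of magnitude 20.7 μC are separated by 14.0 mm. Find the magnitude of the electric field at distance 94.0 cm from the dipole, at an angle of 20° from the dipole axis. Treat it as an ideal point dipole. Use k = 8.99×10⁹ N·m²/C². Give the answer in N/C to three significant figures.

Dipole moment p = qd = (2.07×10⁻⁵ C)(0.0140 m) = 2.898×10⁻⁷ C·m.
At angle θ the dipole field magnitude is E = (kp/r³)·√(1 + 3cos²θ).
kp/r³ = (8.99×10⁹)(2.898×10⁻⁷) / (0.940)³ = 3137 N/C.
√(1 + 3cos²20°) = √(1 + 3·0.8830) = √3.6491 ≈ 1.9103.
E ≈ 3137 × 1.910 = 5992 N/C.

E ≈ 5990 N/C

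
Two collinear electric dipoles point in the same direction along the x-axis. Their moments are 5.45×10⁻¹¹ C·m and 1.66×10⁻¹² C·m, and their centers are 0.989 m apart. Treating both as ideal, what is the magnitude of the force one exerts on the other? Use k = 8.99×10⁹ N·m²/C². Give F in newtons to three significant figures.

On-axis field of dipole 1 at distance r: E = 2kp₁/r³. Force on dipole 2 is F = p₂·dE/dr (gradient along axis).
dE/dr = −6kp₁/r⁴, so |F| = 6kp₁p₂/r⁴ (attractive for aligned moments).
F = 6(8.99×10⁹)(5.45×10⁻¹¹)(1.66×10⁻¹²)/(0.989)⁴ = 5.101×10⁻¹² N.

F ≈ 5.10×10⁻¹² N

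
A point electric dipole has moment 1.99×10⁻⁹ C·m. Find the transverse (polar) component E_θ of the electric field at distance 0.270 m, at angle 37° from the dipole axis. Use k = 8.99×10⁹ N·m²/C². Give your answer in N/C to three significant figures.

E_θ ≈ 547 N/C

For a dipole, E_θ = (kp sinθ)/r³.
kp/r³ = (8.99×10⁹)(1.99×10⁻⁹)/(0.270)³ = 908.9 N/C.
E_θ = 908.9·sin37° = 547.0 N/C.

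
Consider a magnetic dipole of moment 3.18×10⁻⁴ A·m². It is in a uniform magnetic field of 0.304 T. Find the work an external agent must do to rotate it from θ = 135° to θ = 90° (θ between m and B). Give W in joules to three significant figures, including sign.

W ≈ -6.84×10⁻⁵ J

W_ext = ΔU = −mB cosθ₂ + mB cosθ₁ = mB(cosθ₁ − cosθ₂).
W = (3.18×10⁻⁴)(0.304)·(cos135° − cos90°) = (9.667×10⁻⁵)·(-0.7071) = -6.836×10⁻⁵ J.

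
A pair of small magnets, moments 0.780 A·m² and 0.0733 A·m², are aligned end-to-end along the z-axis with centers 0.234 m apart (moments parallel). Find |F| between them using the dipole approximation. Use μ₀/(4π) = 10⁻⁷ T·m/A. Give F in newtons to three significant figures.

F ≈ 1.14×10⁻⁵ N

On-axis B of dipole 1: B = (μ₀/4π)·2m₁/r³. Force on dipole 2: F = m₂·dB/dr.
dB/dr = −(μ₀/4π)·6m₁/r⁴, so |F| = (μ₀/4π)·6m₁m₂/r⁴.
F = 6(10⁻⁷)(0.780)(0.0733)/(0.234)⁴ = 1.144×10⁻⁵ N.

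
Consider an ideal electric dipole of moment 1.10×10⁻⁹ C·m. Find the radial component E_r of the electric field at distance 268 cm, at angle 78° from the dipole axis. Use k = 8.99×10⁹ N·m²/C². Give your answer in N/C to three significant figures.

For a dipole, E_r = (2kp cosθ)/r³.
kp/r³ = (8.99×10⁹)(1.10×10⁻⁹)/(2.68)³ = 0.5137 N/C.
E_r = 2·0.5137·cos78° = 0.2136 N/C.

E_r ≈ 0.214 N/C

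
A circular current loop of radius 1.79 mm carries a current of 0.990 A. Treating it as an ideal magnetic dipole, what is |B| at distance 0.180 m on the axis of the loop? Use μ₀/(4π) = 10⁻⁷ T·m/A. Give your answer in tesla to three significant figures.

B ≈ 3.42×10⁻¹⁰ T

Magnetic moment m = IA = Iπa² = (0.990)·π·(0.00179)² = 9.965×10⁻⁶ A·m².
On axis B = (μ₀/4π)·2m/r³.
B = 2·(10⁻⁷)·(9.965×10⁻⁶) / (0.180)³ = 3.417×10⁻¹⁰ T.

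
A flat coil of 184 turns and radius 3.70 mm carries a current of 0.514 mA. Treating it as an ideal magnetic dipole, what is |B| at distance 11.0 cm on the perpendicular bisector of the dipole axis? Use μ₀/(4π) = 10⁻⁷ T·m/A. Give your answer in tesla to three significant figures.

m = NIA = NIπa² = 184·(5.14×10⁻⁴)·π·(0.00370)² = 4.068×10⁻⁶ A·m².
In the equatorial plane B = (μ₀/4π)·m/r³ (half the axial value).
B = (10⁻⁷)·(4.068×10⁻⁶) / (0.110)³ = 3.056×10⁻¹⁰ T.

B ≈ 3.06×10⁻¹⁰ T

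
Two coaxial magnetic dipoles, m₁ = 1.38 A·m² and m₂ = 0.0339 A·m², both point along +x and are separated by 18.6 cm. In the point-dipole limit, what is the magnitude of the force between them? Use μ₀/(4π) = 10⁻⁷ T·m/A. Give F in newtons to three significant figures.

On-axis B of dipole 1: B = (μ₀/4π)·2m₁/r³. Force on dipole 2: F = m₂·dB/dr.
dB/dr = −(μ₀/4π)·6m₁/r⁴, so |F| = (μ₀/4π)·6m₁m₂/r⁴.
F = 6(10⁻⁷)(1.38)(0.0339)/(0.186)⁴ = 2.345×10⁻⁵ N.

F ≈ 2.35×10⁻⁵ N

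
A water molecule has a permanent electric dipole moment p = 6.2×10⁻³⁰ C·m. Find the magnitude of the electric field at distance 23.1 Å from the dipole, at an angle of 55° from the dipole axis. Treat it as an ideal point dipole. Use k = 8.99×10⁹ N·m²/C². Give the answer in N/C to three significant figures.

E ≈ 6.37×10⁶ N/C

At angle θ the dipole field magnitude is E = (kp/r³)·√(1 + 3cos²θ).
kp/r³ = (8.99×10⁹)(6.20×10⁻³⁰) / (2.31×10⁻⁹)³ = 4.522×10⁶ N/C.
√(1 + 3cos²55°) = √(1 + 3·0.3290) = √1.9870 ≈ 1.4096.
E ≈ 4.522×10⁶ × 1.410 = 6.374×10⁶ N/C.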